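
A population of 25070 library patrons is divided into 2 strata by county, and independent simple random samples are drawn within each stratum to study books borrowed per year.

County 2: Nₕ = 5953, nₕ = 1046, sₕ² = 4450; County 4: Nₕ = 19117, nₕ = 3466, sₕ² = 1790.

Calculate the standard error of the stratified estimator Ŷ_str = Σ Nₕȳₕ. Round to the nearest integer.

16697

Var(Ŷ_str) = Σₕ Nₕ²(1 − fₕ)sₕ²/nₕ.
County 2: 5953²·(1 − 1046/5953)·4450/1046 = 1.24274 × 10^8.
County 4: 19117²·(1 − 3466/19117)·1790/3466 = 1.5452057 × 10^8.
Sum = 2.7879457 × 10^8.
SE = √(2.7879457 × 10^8) = 16697.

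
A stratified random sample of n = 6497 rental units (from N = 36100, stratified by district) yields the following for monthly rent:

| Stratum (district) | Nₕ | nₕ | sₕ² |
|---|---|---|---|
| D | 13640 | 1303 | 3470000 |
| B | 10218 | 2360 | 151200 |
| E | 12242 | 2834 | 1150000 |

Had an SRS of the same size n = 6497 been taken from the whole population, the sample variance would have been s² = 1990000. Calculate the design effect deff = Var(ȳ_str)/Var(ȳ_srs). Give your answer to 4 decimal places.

1.5276

Var(ȳ_str) = Σ Wₕ²(1−fₕ)sₕ²/nₕ with Wₕ = Nₕ/36100:
  D: (13640/36100)²·(1−1303/13640)·3470000/1303 = 343.87024
  B: (10218/36100)²·(1−2360/10218)·151200/2360 = 3.9473288
  E: (12242/36100)²·(1−2834/12242)·1150000/2834 = 35.861898
  → Var(ȳ_str) = 383.67947.
Var(ȳ_srs) = (1 − 6497/36100)·1990000/6497 = 251.17056.
deff = 383.67947 / 251.17056 = 1.5276.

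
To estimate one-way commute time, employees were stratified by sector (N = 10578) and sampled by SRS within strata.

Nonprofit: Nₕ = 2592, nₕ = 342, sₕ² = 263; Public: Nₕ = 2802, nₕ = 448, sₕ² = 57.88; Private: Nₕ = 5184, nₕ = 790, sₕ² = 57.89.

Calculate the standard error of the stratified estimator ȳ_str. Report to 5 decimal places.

Var(ȳ_str) = Σₕ Wₕ²(1 − fₕ)sₕ²/nₕ with Wₕ = Nₕ/N, N = 10578.
Nonprofit: Wₕ = 0.24503687; term = 0.24503687²·(1 − 0.13194444)·263/342 = 0.040081137.
Public: Wₕ = 0.26488939; term = 0.26488939²·(1 − 0.15988580)·57.88/448 = 0.0076158428.
Private: Wₕ = 0.49007374; term = 0.49007374²·(1 − 0.15239198)·57.89/790 = 0.014917443.
Sum = 0.062614423.
SE = √(0.062614423) = 0.25023.

0.25023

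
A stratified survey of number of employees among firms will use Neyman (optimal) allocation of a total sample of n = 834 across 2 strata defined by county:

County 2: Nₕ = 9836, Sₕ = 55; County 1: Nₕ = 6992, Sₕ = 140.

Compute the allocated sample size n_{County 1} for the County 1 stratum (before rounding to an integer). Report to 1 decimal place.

Neyman allocation: nₕ = n·NₕSₕ / Σⱼ NⱼSⱼ.
Σ NⱼSⱼ = 9836·55 + 6992·140 = 1.51986 × 10^6.
n_{County 1} = 834·6992·140 / (1.51986 × 10^6) = 537.1.

537.1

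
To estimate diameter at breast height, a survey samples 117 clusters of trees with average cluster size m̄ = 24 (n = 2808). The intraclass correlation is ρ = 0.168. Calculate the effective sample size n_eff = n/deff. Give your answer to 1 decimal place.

deff = 1 + (24 − 1)·0.168 = 1 + 3.864 = 4.864.
n_eff = 2808 / 4.864 = 577.3.

577.3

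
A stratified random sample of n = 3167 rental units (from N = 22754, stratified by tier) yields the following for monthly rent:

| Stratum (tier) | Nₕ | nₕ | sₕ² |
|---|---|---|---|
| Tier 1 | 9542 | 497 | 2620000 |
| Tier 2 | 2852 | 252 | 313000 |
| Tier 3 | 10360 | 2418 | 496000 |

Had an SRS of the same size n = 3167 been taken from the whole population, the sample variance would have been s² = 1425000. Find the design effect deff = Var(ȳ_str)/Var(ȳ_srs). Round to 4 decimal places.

Var(ȳ_str) = Σ Wₕ²(1−fₕ)sₕ²/nₕ with Wₕ = Nₕ/22754:
  Tier 1: (9542/22754)²·(1−497/9542)·2620000/497 = 878.77436
  Tier 2: (2852/22754)²·(1−252/2852)·313000/252 = 17.788985
  Tier 3: (10360/22754)²·(1−2418/10360)·496000/2418 = 32.598642
  → Var(ȳ_str) = 929.16199.
Var(ȳ_srs) = (1 − 3167/22754)·1425000/3167 = 387.32629.
deff = 929.16199 / 387.32629 = 2.3989.

2.3989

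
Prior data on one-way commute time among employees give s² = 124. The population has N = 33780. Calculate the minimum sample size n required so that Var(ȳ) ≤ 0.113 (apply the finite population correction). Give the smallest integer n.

Without fpc, n₀ = s²/D = 124/0.113 = 1097.3451.
With fpc, (1 − n/N)·s²/n ≤ D requires n ≥ n₀/(1 + n₀/N) = 1097.3451/(1 + 1097.3451/33780) = 1062.8194.
Rounding up, n = 1063.

1063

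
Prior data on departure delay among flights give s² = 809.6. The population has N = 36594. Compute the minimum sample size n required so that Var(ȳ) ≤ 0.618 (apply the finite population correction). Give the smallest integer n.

Without fpc, n₀ = s²/D = 809.6/0.618 = 1310.0324.
With fpc, (1 − n/N)·s²/n ≤ D requires n ≥ n₀/(1 + n₀/N) = 1310.0324/(1 + 1310.0324/36594) = 1264.7553.
Rounding up, n = 1265.

1265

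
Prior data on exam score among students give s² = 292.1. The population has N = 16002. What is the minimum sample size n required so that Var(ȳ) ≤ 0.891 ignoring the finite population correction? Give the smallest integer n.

Without fpc, n₀ = s²/D = 292.1/0.891 = 327.8339.
Rounding up, n = 328.

328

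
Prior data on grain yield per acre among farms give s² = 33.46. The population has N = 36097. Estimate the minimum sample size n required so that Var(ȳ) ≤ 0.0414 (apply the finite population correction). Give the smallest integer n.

791

Without fpc, n₀ = s²/D = 33.46/0.0414 = 808.2126.
With fpc, (1 − n/N)·s²/n ≤ D requires n ≥ n₀/(1 + n₀/N) = 808.2126/(1 + 808.2126/36097) = 790.5130.
Rounding up, n = 791.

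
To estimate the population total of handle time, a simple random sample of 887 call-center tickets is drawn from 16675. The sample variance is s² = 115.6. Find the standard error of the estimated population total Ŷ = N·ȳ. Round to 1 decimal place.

5857.5

Var(Ŷ) = N²·Var(ȳ) = N²·(1 − n/N)·s²/n.
f = 887/16675 = 0.05319340; Var(ȳ) = 0.94680660·115.6/887 = 0.12339441.
Var(Ŷ) = 16675² · 0.12339441 = 3.431051 × 10^7.
SE(Ŷ) = √(3.431051 × 10^7) = 5857.5.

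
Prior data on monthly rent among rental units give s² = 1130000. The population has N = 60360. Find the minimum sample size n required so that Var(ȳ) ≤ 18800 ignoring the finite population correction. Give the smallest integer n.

Without fpc, n₀ = s²/D = 1130000/18800 = 60.1064.
Rounding up, n = 61.

61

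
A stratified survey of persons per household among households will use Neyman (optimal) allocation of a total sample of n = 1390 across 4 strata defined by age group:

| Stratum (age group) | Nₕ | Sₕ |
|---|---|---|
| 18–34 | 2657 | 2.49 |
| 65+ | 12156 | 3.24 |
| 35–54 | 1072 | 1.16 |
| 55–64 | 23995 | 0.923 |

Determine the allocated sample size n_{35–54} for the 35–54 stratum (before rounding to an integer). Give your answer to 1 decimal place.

24.9

Neyman allocation: nₕ = n·NₕSₕ / Σⱼ NⱼSⱼ.
Σ NⱼSⱼ = 2657·2.49 + 12156·3.24 + 1072·1.16 + 23995·0.923 = 69392.275.
n_{35–54} = 1390·1072·1.16 / 69392.275 = 24.9.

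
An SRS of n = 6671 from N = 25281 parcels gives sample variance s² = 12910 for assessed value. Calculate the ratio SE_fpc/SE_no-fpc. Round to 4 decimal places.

0.8580

f = n/N = 6671/25281 = 0.26387406.
SE_no-fpc = √(s²/n) = 1.3911298; SE_fpc = √((1−f)s²/n) = 1.1935585.
Ratio = √(1−f) = 0.85797782.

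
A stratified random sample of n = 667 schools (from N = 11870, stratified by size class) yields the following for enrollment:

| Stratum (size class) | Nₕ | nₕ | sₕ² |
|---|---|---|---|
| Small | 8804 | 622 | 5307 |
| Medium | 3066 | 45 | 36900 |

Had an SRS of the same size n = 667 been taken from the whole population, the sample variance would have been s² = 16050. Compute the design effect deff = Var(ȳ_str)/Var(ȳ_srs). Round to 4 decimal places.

2.5656

Var(ȳ_str) = Σ Wₕ²(1−fₕ)sₕ²/nₕ with Wₕ = Nₕ/11870:
  Small: (8804/11870)²·(1−622/8804)·5307/622 = 4.3621116
  Medium: (3066/11870)²·(1−45/3066)·36900/45 = 53.905775
  → Var(ȳ_str) = 58.267887.
Var(ȳ_srs) = (1 − 667/11870)·16050/667 = 22.71082.
deff = 58.267887 / 22.71082 = 2.5656.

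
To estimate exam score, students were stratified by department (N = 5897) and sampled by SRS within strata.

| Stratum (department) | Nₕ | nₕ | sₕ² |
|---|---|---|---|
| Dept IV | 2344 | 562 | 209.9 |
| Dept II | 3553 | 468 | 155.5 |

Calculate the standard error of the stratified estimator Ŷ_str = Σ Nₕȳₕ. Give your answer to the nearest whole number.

Var(Ŷ_str) = Σₕ Nₕ²(1 − fₕ)sₕ²/nₕ.
Dept IV: 2344²·(1 − 562/2344)·209.9/562 = 1.5600605 × 10^6.
Dept II: 3553²·(1 − 468/3553)·155.5/468 = 3.6419579 × 10^6.
Sum = 5.2020184 × 10^6.
SE = √(5.2020184 × 10^6) = 2281.

2281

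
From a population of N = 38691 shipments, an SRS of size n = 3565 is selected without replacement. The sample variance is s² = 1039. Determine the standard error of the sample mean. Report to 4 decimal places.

Under SRS without replacement, Var(ȳ) = (1 − f)·s²/n with f = n/N = 3565/38691 = 0.09214029.
Var(ȳ) = (1 − 0.09214029)·1039/3565 = 0.90785971·0.2914446 = 0.26459081.
SE(ȳ) = √(0.26459081) = 0.5144.

0.5144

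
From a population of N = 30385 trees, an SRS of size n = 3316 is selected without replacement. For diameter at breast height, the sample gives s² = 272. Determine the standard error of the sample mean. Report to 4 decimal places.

0.2703

Under SRS without replacement, Var(ȳ) = (1 − f)·s²/n with f = n/N = 3316/30385 = 0.10913280.
Var(ȳ) = (1 − 0.10913280)·272/3316 = 0.89086720·0.082026538 = 0.073074753.
SE(ȳ) = √(0.073074753) = 0.2703.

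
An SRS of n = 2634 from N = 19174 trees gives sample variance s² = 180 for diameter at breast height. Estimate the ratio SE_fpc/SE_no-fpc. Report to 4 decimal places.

0.9288

f = n/N = 2634/19174 = 0.13737353.
SE_no-fpc = √(s²/n) = 0.26141371; SE_fpc = √((1−f)s²/n) = 0.24279501.
Ratio = √(1−f) = 0.92877687.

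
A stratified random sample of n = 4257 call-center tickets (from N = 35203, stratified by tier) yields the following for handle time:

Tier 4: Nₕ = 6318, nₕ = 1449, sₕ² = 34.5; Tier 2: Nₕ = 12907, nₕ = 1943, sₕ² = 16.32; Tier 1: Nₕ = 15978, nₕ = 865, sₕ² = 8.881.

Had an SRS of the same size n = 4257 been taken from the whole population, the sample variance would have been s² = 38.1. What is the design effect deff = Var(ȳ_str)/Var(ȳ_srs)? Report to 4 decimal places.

0.4513

Var(ȳ_str) = Σ Wₕ²(1−fₕ)sₕ²/nₕ with Wₕ = Nₕ/35203:
  Tier 4: (6318/35203)²·(1−1449/6318)·34.5/1449 = 5.9103167 × 10^-4
  Tier 2: (12907/35203)²·(1−1943/12907)·16.32/1943 = 9.5914074 × 10^-4
  Tier 1: (15978/35203)²·(1−865/15978)·8.881/865 = 0.0020005965
  → Var(ȳ_str) = 0.0035507689.
Var(ȳ_srs) = (1 − 4257/35203)·38.1/4257 = 0.0078676706.
deff = 0.0035507689 / 0.0078676706 = 0.4513.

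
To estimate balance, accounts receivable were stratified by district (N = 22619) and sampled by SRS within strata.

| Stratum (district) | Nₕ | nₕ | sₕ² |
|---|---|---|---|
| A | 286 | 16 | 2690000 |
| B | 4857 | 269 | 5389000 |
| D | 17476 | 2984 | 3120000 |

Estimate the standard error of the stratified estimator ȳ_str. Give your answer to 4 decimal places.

Var(ȳ_str) = Σₕ Wₕ²(1 − fₕ)sₕ²/nₕ with Wₕ = Nₕ/N, N = 22619.
A: Wₕ = 0.01264424; term = 0.01264424²·(1 − 0.05594406)·2690000/16 = 25.37554.
B: Wₕ = 0.21473098; term = 0.21473098²·(1 − 0.05538398)·5389000/269 = 872.57068.
D: Wₕ = 0.77262478; term = 0.77262478²·(1 − 0.17074846)·3120000/2984 = 517.5822.
Sum = 1415.5284.
SE = √(1415.5284) = 37.6235.

37.6235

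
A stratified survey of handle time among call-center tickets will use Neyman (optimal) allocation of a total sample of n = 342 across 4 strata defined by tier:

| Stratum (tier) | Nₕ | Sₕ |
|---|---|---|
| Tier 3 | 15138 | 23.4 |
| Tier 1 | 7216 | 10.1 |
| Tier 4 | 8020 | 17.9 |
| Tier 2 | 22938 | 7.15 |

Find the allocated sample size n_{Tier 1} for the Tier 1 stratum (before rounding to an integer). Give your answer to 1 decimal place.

33.9

Neyman allocation: nₕ = n·NₕSₕ / Σⱼ NⱼSⱼ.
Σ NⱼSⱼ = 15138·23.4 + 7216·10.1 + 8020·17.9 + 22938·7.15 = 734675.5.
n_{Tier 1} = 342·7216·10.1 / 734675.5 = 33.9.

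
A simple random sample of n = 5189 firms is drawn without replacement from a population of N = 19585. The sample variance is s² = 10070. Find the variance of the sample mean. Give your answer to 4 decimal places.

Under SRS without replacement, Var(ȳ) = (1 − f)·s²/n with f = n/N = 5189/19585 = 0.26494766.
Var(ȳ) = (1 − 0.26494766)·10070/5189 = 0.73505234·1.9406437 = 1.4264747.

1.4265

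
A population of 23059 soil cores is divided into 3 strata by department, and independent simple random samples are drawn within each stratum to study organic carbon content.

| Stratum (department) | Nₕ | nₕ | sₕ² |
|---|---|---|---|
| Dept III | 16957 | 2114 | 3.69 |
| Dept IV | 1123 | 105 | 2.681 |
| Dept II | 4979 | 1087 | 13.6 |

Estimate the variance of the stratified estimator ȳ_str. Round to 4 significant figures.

0.001337

Var(ȳ_str) = Σₕ Wₕ²(1 − fₕ)sₕ²/nₕ with Wₕ = Nₕ/N, N = 23059.
Dept III: Wₕ = 0.73537447; term = 0.73537447²·(1 − 0.12466828)·3.69/2114 = 8.2624939 × 10^-4.
Dept IV: Wₕ = 0.04870116; term = 0.04870116²·(1 − 0.09349955)·2.681/105 = 5.4897695 × 10^-5.
Dept II: Wₕ = 0.21592437; term = 0.21592437²·(1 − 0.21831693)·13.6/1087 = 4.5597747 × 10^-4.
Sum = 0.0013371246.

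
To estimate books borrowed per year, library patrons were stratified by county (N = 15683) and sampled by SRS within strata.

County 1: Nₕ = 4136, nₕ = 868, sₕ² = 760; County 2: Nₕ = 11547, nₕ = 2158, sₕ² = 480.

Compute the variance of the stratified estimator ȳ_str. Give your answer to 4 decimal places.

Var(ȳ_str) = Σₕ Wₕ²(1 − fₕ)sₕ²/nₕ with Wₕ = Nₕ/N, N = 15683.
County 1: Wₕ = 0.26372505; term = 0.26372505²·(1 − 0.20986460)·760/868 = 0.048116958.
County 2: Wₕ = 0.73627495; term = 0.73627495²·(1 − 0.18688837)·480/2158 = 0.098043773.
Sum = 0.14616073.

0.1462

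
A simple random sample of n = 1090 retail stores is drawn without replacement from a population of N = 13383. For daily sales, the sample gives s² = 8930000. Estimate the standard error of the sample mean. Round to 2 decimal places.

86.75

Under SRS without replacement, Var(ȳ) = (1 − f)·s²/n with f = n/N = 1090/13383 = 0.08144661.
Var(ȳ) = (1 − 0.08144661)·8930000/1090 = 0.91855339·8192.6606 = 7525.3961.
SE(ȳ) = √(7525.3961) = 86.75.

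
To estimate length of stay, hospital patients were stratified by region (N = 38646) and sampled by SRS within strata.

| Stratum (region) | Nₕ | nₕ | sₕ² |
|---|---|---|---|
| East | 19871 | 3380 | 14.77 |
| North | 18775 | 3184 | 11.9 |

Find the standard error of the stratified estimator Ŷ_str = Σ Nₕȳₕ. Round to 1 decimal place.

1589.3

Var(Ŷ_str) = Σₕ Nₕ²(1 − fₕ)sₕ²/nₕ.
East: 19871²·(1 − 3380/19871)·14.77/3380 = 1.4319588 × 10^6.
North: 18775²·(1 − 3184/18775)·11.9/3184 = 1.0940264 × 10^6.
Sum = 2.5259852 × 10^6.
SE = √(2.5259852 × 10^6) = 1589.3.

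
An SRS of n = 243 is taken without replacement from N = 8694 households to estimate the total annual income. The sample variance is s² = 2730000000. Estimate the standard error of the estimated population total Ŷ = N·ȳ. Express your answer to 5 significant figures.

2.8730 × 10^7

Var(Ŷ) = N²·Var(ȳ) = N²·(1 − n/N)·s²/n.
f = 243/8694 = 0.02795031; Var(ȳ) = 0.97204969·2730000000/243 = 1.0920558 × 10^7.
Var(Ŷ) = 8694² · (1.0920558 × 10^7) = 8.2543732 × 10^14.
SE(Ŷ) = √(8.2543732 × 10^14) = 2.8730 × 10^7.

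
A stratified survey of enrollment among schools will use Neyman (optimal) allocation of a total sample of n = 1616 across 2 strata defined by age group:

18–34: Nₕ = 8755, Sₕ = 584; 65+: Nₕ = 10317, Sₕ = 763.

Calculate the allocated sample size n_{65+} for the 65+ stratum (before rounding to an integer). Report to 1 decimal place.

Neyman allocation: nₕ = n·NₕSₕ / Σⱼ NⱼSⱼ.
Σ NⱼSⱼ = 8755·584 + 10317·763 = 1.2984791 × 10^7.
n_{65+} = 1616·10317·763 / (1.2984791 × 10^7) = 979.7.

979.7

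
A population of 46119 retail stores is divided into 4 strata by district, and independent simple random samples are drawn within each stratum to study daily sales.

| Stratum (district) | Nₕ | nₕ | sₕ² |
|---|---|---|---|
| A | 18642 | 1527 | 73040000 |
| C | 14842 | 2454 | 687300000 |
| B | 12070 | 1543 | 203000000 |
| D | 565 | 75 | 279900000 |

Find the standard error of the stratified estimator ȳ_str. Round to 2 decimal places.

Var(ȳ_str) = Σₕ Wₕ²(1 − fₕ)sₕ²/nₕ with Wₕ = Nₕ/N, N = 46119.
A: Wₕ = 0.40421518; term = 0.40421518²·(1 − 0.08191181)·73040000/1527 = 7175.1564.
C: Wₕ = 0.32181964; term = 0.32181964²·(1 − 0.16534160)·687300000/2454 = 24210.605.
B: Wₕ = 0.26171426; term = 0.26171426²·(1 − 0.12783761)·203000000/1543 = 7859.2706.
D: Wₕ = 0.01225092; term = 0.01225092²·(1 − 0.13274336)·279900000/75 = 485.7652.
Sum = 39730.797.
SE = √(39730.797) = 199.33.

199.33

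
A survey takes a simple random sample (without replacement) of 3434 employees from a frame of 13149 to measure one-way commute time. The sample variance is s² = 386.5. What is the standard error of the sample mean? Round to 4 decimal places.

Under SRS without replacement, Var(ȳ) = (1 − f)·s²/n with f = n/N = 3434/13149 = 0.26116054.
Var(ȳ) = (1 − 0.26116054)·386.5/3434 = 0.73883946·0.11255096 = 0.083157091.
SE(ȳ) = √(0.083157091) = 0.2884.

0.2884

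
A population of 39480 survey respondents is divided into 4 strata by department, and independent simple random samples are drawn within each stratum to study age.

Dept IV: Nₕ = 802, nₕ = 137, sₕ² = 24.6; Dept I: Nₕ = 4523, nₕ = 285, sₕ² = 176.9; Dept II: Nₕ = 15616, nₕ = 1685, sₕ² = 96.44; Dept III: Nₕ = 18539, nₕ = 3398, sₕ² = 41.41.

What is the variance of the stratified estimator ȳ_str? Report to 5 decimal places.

Var(ȳ_str) = Σₕ Wₕ²(1 − fₕ)sₕ²/nₕ with Wₕ = Nₕ/N, N = 39480.
Dept IV: Wₕ = 0.02031408; term = 0.02031408²·(1 − 0.17082294)·24.6/137 = 6.1440716 × 10^-5.
Dept I: Wₕ = 0.11456434; term = 0.11456434²·(1 − 0.06301128)·176.9/285 = 0.0076333684.
Dept II: Wₕ = 0.39554205; term = 0.39554205²·(1 − 0.10790215)·96.44/1685 = 0.0079883135.
Dept III: Wₕ = 0.46957953; term = 0.46957953²·(1 − 0.18328928)·41.41/3398 = 0.002194666.
Sum = 0.017877789.

0.01788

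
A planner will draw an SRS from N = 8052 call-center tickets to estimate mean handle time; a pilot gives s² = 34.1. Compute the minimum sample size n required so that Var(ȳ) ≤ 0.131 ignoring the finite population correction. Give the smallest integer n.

Without fpc, n₀ = s²/D = 34.1/0.131 = 260.3053.
Rounding up, n = 261.

261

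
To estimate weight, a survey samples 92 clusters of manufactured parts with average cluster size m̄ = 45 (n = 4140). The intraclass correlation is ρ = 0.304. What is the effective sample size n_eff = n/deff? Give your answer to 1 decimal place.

288.0

deff = 1 + (45 − 1)·0.304 = 1 + 13.376 = 14.376.
n_eff = 4140 / 14.376 = 288.0.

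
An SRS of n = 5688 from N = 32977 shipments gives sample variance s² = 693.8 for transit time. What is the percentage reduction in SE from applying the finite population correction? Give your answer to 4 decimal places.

f = n/N = 5688/32977 = 0.17248385.
SE_no-fpc = √(s²/n) = 0.34925076; SE_fpc = √((1−f)s²/n) = 0.31770613.
Ratio = √(1−f) = 0.90967915. Reduction = 100·(1 − 0.90967915) = 9.0321%.

9.0321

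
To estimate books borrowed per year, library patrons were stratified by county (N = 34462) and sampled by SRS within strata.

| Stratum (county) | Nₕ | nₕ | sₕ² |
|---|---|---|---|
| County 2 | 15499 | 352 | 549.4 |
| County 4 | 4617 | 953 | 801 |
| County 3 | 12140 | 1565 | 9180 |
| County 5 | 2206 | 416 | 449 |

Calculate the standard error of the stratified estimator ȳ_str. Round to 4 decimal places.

Var(ȳ_str) = Σₕ Wₕ²(1 − fₕ)sₕ²/nₕ with Wₕ = Nₕ/N, N = 34462.
County 2: Wₕ = 0.44974174; term = 0.44974174²·(1 − 0.02271114)·549.4/352 = 0.30852854.
County 4: Wₕ = 0.13397365; term = 0.13397365²·(1 − 0.20641109)·801/953 = 0.011972201.
County 3: Wₕ = 0.35227207; term = 0.35227207²·(1 − 0.12891269)·9180/1565 = 0.63408349.
County 5: Wₕ = 0.06401254; term = 0.06401254²·(1 − 0.18857661)·449/416 = 0.0035886458.
Sum = 0.95817288.
SE = √(0.95817288) = 0.9789.

0.9789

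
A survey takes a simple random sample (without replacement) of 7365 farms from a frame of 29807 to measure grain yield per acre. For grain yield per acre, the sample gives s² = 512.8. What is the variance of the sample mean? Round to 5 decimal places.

Under SRS without replacement, Var(ȳ) = (1 − f)·s²/n with f = n/N = 7365/29807 = 0.24708961.
Var(ȳ) = (1 − 0.24708961)·512.8/7365 = 0.75291039·0.069626612 = 0.0524226.

0.05242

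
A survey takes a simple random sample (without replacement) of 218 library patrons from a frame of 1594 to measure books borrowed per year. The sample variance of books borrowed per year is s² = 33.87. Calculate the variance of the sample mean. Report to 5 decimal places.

Under SRS without replacement, Var(ȳ) = (1 − f)·s²/n with f = n/N = 218/1594 = 0.13676286.
Var(ȳ) = (1 − 0.13676286)·33.87/218 = 0.86323714·0.15536697 = 0.13411854.

0.13412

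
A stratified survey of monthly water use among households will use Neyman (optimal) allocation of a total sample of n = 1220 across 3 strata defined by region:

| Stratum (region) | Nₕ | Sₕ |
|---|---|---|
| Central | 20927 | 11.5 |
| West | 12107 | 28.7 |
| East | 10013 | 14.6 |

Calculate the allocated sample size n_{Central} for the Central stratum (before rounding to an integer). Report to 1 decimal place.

399.8

Neyman allocation: nₕ = n·NₕSₕ / Σⱼ NⱼSⱼ.
Σ NⱼSⱼ = 20927·11.5 + 12107·28.7 + 10013·14.6 = 734321.2.
n_{Central} = 1220·20927·11.5 / 734321.2 = 399.8.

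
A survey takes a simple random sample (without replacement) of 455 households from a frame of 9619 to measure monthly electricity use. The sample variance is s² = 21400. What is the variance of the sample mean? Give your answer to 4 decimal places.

44.8082

Under SRS without replacement, Var(ȳ) = (1 − f)·s²/n with f = n/N = 455/9619 = 0.04730221.
Var(ȳ) = (1 − 0.04730221)·21400/455 = 0.95269779·47.032967 = 44.808204.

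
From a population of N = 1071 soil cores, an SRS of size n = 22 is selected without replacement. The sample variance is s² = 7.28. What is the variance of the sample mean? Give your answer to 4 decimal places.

0.3241

Under SRS without replacement, Var(ȳ) = (1 − f)·s²/n with f = n/N = 22/1071 = 0.02054155.
Var(ȳ) = (1 − 0.02054155)·7.28/22 = 0.97945845·0.33090909 = 0.32411171.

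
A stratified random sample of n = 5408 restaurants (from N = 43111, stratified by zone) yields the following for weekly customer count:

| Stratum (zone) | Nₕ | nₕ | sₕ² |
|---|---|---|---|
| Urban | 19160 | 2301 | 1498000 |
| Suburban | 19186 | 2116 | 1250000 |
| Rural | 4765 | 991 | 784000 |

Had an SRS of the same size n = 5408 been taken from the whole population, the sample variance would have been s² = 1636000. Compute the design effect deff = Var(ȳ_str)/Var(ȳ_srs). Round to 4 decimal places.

Var(ȳ_str) = Σ Wₕ²(1−fₕ)sₕ²/nₕ with Wₕ = Nₕ/43111:
  Urban: (19160/43111)²·(1−2301/19160)·1498000/2301 = 113.14785
  Suburban: (19186/43111)²·(1−2116/19186)·1250000/2116 = 104.0965
  Rural: (4765/43111)²·(1−991/4765)·784000/991 = 7.6547501
  → Var(ȳ_str) = 224.8991.
Var(ȳ_srs) = (1 − 5408/43111)·1636000/5408 = 264.56624.
deff = 224.8991 / 264.56624 = 0.8501.

0.8501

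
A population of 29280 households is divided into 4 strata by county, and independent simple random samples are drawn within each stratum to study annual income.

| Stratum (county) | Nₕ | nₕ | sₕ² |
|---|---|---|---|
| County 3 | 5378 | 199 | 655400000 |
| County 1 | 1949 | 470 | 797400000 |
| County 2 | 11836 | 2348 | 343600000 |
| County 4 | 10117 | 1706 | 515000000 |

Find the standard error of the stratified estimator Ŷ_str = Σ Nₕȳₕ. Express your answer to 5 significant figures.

1.1779 × 10^7

Var(Ŷ_str) = Σₕ Nₕ²(1 − fₕ)sₕ²/nₕ.
County 3: 5378²·(1 − 199/5378)·655400000/199 = 9.1731833 × 10^13.
County 1: 1949²·(1 − 470/1949)·797400000/470 = 4.8905577 × 10^12.
County 2: 11836²·(1 − 2348/11836)·343600000/2348 = 1.6433675 × 10^13.
County 4: 10117²·(1 − 1706/10117)·515000000/1706 = 2.568784 × 10^13.
Sum = 1.3874391 × 10^14.
SE = √(1.3874391 × 10^14) = 1.1779 × 10^7.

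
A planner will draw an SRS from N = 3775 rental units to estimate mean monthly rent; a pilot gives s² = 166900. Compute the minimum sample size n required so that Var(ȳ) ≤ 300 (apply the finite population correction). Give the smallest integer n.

Without fpc, n₀ = s²/D = 166900/300 = 556.3333.
With fpc, (1 − n/N)·s²/n ≤ D requires n ≥ n₀/(1 + n₀/N) = 556.3333/(1 + 556.3333/3775) = 484.8757.
Rounding up, n = 485.

485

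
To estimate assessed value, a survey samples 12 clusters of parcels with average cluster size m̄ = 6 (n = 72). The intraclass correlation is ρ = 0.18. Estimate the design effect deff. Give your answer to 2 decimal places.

deff = 1 + (6 − 1)·0.18 = 1 + 0.9 = 1.9.

1.90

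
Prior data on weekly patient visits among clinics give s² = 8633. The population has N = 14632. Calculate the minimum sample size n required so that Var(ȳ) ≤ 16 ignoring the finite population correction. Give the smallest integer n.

Without fpc, n₀ = s²/D = 8633/16 = 539.5625.
Rounding up, n = 540.

540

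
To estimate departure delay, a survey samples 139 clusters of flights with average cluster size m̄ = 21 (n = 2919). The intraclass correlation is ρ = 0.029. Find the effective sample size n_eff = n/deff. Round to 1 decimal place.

1847.5

deff = 1 + (21 − 1)·0.029 = 1 + 0.58 = 1.58.
n_eff = 2919 / 1.58 = 1847.5.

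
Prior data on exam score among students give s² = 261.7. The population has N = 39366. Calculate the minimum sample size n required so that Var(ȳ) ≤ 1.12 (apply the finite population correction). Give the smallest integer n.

233

Without fpc, n₀ = s²/D = 261.7/1.12 = 233.6607.
With fpc, (1 − n/N)·s²/n ≤ D requires n ≥ n₀/(1 + n₀/N) = 233.6607/(1 + 233.6607/39366) = 232.2820.
Rounding up, n = 233.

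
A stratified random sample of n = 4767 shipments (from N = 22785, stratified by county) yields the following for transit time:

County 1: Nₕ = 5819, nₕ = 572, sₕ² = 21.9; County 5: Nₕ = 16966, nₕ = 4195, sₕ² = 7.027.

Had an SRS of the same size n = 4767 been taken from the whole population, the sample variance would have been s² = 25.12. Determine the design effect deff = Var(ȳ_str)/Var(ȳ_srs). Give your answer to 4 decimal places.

Var(ȳ_str) = Σ Wₕ²(1−fₕ)sₕ²/nₕ with Wₕ = Nₕ/22785:
  County 1: (5819/22785)²·(1−572/5819)·21.9/572 = 0.0022516944
  County 5: (16966/22785)²·(1−4195/16966)·7.027/4195 = 6.9910803 × 10^-4
  → Var(ȳ_str) = 0.0029508024.
Var(ȳ_srs) = (1 − 4767/22785)·25.12/4767 = 0.0041670819.
deff = 0.0029508024 / 0.0041670819 = 0.7081.

0.7081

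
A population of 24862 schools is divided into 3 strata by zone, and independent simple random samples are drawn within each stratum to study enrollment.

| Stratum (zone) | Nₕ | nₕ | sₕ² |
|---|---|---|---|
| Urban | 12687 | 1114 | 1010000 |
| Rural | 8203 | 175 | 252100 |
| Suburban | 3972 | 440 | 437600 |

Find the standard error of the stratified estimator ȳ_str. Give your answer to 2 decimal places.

Var(ȳ_str) = Σₕ Wₕ²(1 − fₕ)sₕ²/nₕ with Wₕ = Nₕ/N, N = 24862.
Urban: Wₕ = 0.51029684; term = 0.51029684²·(1 − 0.08780642)·1010000/1114 = 215.36194.
Rural: Wₕ = 0.32994128; term = 0.32994128²·(1 − 0.02133366)·252100/175 = 153.4768.
Suburban: Wₕ = 0.15976189; term = 0.15976189²·(1 − 0.11077543)·437600/440 = 22.572645.
Sum = 391.41139.
SE = √(391.41139) = 19.78.

19.78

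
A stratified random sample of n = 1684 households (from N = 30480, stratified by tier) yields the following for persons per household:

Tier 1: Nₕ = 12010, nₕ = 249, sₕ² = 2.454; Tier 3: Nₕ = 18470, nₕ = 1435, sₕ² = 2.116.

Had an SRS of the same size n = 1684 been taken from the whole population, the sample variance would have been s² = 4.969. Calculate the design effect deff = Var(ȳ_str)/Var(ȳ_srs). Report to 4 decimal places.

0.7167

Var(ȳ_str) = Σ Wₕ²(1−fₕ)sₕ²/nₕ with Wₕ = Nₕ/30480:
  Tier 1: (12010/30480)²·(1−249/12010)·2.454/249 = 0.0014984165
  Tier 3: (18470/30480)²·(1−1435/18470)·2.116/1435 = 4.9939348 × 10^-4
  → Var(ȳ_str) = 0.00199781.
Var(ȳ_srs) = (1 − 1684/30480)·4.969/1684 = 0.0027876877.
deff = 0.00199781 / 0.0027876877 = 0.7167.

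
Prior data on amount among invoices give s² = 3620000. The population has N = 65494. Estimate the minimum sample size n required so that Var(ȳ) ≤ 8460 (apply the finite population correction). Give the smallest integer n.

426

Without fpc, n₀ = s²/D = 3620000/8460 = 427.8960.
With fpc, (1 − n/N)·s²/n ≤ D requires n ≥ n₀/(1 + n₀/N) = 427.8960/(1 + 427.8960/65494) = 425.1185.
Rounding up, n = 426.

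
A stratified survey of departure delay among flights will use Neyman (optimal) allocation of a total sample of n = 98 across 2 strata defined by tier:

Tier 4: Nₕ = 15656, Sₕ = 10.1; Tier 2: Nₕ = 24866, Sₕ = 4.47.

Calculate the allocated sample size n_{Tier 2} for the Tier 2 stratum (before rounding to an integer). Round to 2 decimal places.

Neyman allocation: nₕ = n·NₕSₕ / Σⱼ NⱼSⱼ.
Σ NⱼSⱼ = 15656·10.1 + 24866·4.47 = 269276.62.
n_{Tier 2} = 98·24866·4.47 / 269276.62 = 40.45.

40.45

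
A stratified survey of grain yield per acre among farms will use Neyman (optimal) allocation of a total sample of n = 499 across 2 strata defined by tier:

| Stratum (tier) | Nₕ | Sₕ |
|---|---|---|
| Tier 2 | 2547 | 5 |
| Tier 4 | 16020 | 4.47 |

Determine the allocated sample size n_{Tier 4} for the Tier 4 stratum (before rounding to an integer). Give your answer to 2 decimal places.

423.66

Neyman allocation: nₕ = n·NₕSₕ / Σⱼ NⱼSⱼ.
Σ NⱼSⱼ = 2547·5 + 16020·4.47 = 84344.4.
n_{Tier 4} = 499·16020·4.47 / 84344.4 = 423.66.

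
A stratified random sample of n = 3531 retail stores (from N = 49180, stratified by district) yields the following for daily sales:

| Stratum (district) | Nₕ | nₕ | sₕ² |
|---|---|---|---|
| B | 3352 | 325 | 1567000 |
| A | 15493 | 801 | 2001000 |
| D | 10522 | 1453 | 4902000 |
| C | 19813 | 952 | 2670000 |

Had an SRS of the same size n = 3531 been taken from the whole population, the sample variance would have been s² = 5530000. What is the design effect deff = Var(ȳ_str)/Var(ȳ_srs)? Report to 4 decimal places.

0.5653

Var(ȳ_str) = Σ Wₕ²(1−fₕ)sₕ²/nₕ with Wₕ = Nₕ/49180:
  B: (3352/49180)²·(1−325/3352)·1567000/325 = 20.226699
  A: (15493/49180)²·(1−801/15493)·2001000/801 = 235.10072
  D: (10522/49180)²·(1−1453/10522)·4902000/1453 = 133.10315
  C: (19813/49180)²·(1−952/19813)·2670000/952 = 433.32348
  → Var(ȳ_str) = 821.75405.
Var(ȳ_srs) = (1 − 3531/49180)·5530000/3531 = 1453.6845.
deff = 821.75405 / 1453.6845 = 0.5653.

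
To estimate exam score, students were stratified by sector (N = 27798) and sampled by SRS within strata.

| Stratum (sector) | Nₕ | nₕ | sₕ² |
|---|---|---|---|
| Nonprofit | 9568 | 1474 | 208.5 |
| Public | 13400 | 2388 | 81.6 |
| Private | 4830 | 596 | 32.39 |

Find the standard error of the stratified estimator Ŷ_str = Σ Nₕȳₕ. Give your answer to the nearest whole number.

Var(Ŷ_str) = Σₕ Nₕ²(1 − fₕ)sₕ²/nₕ.
Nonprofit: 9568²·(1 − 1474/9568)·208.5/1474 = 1.095451 × 10^7.
Public: 13400²·(1 − 2388/13400)·81.6/2388 = 5.0422786 × 10^6.
Private: 4830²·(1 − 596/4830)·32.39/596 = 1.1113802 × 10^6.
Sum = 1.7108169 × 10^7.
SE = √(1.7108169 × 10^7) = 4136.

4136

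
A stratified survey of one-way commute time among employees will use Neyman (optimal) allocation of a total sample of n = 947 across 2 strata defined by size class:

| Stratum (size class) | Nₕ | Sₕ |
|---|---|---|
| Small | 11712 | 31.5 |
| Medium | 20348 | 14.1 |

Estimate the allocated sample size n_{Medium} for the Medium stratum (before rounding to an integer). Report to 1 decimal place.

414.3

Neyman allocation: nₕ = n·NₕSₕ / Σⱼ NⱼSⱼ.
Σ NⱼSⱼ = 11712·31.5 + 20348·14.1 = 655834.8.
n_{Medium} = 947·20348·14.1 / 655834.8 = 414.3.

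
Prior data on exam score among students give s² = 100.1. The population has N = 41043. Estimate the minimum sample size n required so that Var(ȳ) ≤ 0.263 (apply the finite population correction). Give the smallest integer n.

378

Without fpc, n₀ = s²/D = 100.1/0.263 = 380.6084.
With fpc, (1 − n/N)·s²/n ≤ D requires n ≥ n₀/(1 + n₀/N) = 380.6084/(1 + 380.6084/41043) = 377.1113.
Rounding up, n = 378.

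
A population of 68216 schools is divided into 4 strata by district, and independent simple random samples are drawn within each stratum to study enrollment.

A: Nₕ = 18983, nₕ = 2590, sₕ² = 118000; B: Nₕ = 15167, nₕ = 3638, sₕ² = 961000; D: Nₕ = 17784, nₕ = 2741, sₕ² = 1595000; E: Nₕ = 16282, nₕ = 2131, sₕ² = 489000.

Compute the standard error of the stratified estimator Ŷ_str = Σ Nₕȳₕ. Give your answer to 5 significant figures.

518570

Var(Ŷ_str) = Σₕ Nₕ²(1 − fₕ)sₕ²/nₕ.
A: 18983²·(1 − 2590/18983)·118000/2590 = 1.4177692 × 10^10.
B: 15167²·(1 − 3638/15167)·961000/3638 = 4.6190431 × 10^10.
D: 17784²·(1 − 2741/17784)·1595000/2741 = 1.5567381 × 10^11.
E: 16282²·(1 − 2131/16282)·489000/2131 = 5.2871337 × 10^10.
Sum = 2.6891327 × 10^11.
SE = √(2.6891327 × 10^11) = 518570.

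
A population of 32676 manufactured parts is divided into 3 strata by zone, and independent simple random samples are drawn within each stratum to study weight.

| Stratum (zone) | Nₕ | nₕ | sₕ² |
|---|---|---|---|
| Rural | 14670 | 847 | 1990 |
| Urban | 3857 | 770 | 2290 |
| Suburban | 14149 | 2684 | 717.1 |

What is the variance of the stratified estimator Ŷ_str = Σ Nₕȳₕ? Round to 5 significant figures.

Var(Ŷ_str) = Σₕ Nₕ²(1 − fₕ)sₕ²/nₕ.
Rural: 14670²·(1 − 847/14670)·1990/847 = 4.7643328 × 10^8.
Urban: 3857²·(1 − 770/3857)·2290/770 = 3.5410416 × 10^7.
Suburban: 14149²·(1 − 2684/14149)·717.1/2684 = 4.3340809 × 10^7.
Sum = 5.5518451 × 10^8.

5.5518 × 10^8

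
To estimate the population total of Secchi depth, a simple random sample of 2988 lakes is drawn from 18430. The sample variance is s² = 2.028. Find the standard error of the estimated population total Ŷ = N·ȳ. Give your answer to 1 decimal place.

Var(Ŷ) = N²·Var(ȳ) = N²·(1 − n/N)·s²/n.
f = 2988/18430 = 0.16212697; Var(ȳ) = 0.83787303·2.028/2988 = 5.6867688 × 10^-4.
Var(Ŷ) = 18430² · (5.6867688 × 10^-4) = 193159.58.
SE(Ŷ) = √(193159.58) = 439.5.

439.5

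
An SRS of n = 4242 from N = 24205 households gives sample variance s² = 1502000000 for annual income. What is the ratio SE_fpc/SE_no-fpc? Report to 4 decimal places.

f = n/N = 4242/24205 = 0.17525305.
SE_no-fpc = √(s²/n) = 595.04476; SE_fpc = √((1−f)s²/n) = 540.39335.
Ratio = √(1−f) = 0.90815580.

0.9082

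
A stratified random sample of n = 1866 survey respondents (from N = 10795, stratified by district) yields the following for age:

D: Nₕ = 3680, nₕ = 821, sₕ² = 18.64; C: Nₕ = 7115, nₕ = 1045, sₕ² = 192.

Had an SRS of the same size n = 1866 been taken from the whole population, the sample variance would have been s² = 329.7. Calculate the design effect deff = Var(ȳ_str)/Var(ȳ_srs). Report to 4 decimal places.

Var(ȳ_str) = Σ Wₕ²(1−fₕ)sₕ²/nₕ with Wₕ = Nₕ/10795:
  D: (3680/10795)²·(1−821/3680)·18.64/821 = 0.0020498375
  C: (7115/10795)²·(1−1045/7115)·192/1045 = 0.068093121
  → Var(ȳ_str) = 0.070142959.
Var(ȳ_srs) = (1 − 1866/10795)·329.7/1866 = 0.14614619.
deff = 0.070142959 / 0.14614619 = 0.4800.

0.4800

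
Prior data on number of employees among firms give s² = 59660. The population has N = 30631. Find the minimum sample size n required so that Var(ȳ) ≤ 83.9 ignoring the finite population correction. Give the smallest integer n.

Without fpc, n₀ = s²/D = 59660/83.9 = 711.0846.
Rounding up, n = 712.

712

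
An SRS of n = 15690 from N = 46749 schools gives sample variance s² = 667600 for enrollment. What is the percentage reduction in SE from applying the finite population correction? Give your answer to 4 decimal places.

18.4906

f = n/N = 15690/46749 = 0.33562215.
SE_no-fpc = √(s²/n) = 6.5229897; SE_fpc = √((1−f)s²/n) = 5.3168482.
Ratio = √(1−f) = 0.81509377. Reduction = 100·(1 − 0.81509377) = 18.4906%.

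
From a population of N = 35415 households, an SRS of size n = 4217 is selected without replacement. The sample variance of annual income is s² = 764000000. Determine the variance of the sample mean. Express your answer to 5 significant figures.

159600

Under SRS without replacement, Var(ȳ) = (1 − f)·s²/n with f = n/N = 4217/35415 = 0.11907384.
Var(ȳ) = (1 − 0.11907384)·764000000/4217 = 0.88092616·181171.45 = 159598.67.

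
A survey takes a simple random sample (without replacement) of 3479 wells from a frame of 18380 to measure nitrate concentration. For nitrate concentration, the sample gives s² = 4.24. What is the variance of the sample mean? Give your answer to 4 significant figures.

9.881 × 10^-4

Under SRS without replacement, Var(ȳ) = (1 − f)·s²/n with f = n/N = 3479/18380 = 0.18928183.
Var(ȳ) = (1 − 0.18928183)·4.24/3479 = 0.81071817·0.001218741 = 9.8805549 × 10^-4.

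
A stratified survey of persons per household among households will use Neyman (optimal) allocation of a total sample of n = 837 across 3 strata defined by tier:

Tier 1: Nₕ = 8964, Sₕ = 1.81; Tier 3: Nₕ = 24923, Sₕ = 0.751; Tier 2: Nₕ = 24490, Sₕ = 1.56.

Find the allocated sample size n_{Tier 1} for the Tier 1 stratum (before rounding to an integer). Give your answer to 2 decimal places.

Neyman allocation: nₕ = n·NₕSₕ / Σⱼ NⱼSⱼ.
Σ NⱼSⱼ = 8964·1.81 + 24923·0.751 + 24490·1.56 = 73146.413.
n_{Tier 1} = 837·8964·1.81 / 73146.413 = 185.66.

185.66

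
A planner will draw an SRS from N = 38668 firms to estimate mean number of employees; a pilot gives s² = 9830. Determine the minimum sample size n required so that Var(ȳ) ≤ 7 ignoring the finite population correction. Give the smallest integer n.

1405

Without fpc, n₀ = s²/D = 9830/7 = 1404.2857.
Rounding up, n = 1405.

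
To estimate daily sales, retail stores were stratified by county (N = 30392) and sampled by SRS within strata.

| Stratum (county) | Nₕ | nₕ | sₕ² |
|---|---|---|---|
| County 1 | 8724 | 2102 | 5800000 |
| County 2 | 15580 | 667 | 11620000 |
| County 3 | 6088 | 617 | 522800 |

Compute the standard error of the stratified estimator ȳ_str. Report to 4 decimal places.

67.7152

Var(ȳ_str) = Σₕ Wₕ²(1 − fₕ)sₕ²/nₕ with Wₕ = Nₕ/N, N = 30392.
County 1: Wₕ = 0.28704922; term = 0.28704922²·(1 − 0.24094452)·5800000/2102 = 172.57646.
County 2: Wₕ = 0.51263490; term = 0.51263490²·(1 − 0.04281130)·11620000/667 = 4382.2203.
County 3: Wₕ = 0.20031587; term = 0.20031587²·(1 − 0.10134691)·522800/617 = 30.554361.
Sum = 4585.3511.
SE = √(4585.3511) = 67.7152.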